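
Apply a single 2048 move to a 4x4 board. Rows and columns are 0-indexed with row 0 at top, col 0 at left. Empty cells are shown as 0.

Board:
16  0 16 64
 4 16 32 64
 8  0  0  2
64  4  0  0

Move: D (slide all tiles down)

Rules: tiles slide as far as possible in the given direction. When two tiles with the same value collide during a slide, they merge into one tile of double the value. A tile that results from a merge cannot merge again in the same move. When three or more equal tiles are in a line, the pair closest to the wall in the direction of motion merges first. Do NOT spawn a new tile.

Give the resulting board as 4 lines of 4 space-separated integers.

Slide down:
col 0: [16, 4, 8, 64] -> [16, 4, 8, 64]
col 1: [0, 16, 0, 4] -> [0, 0, 16, 4]
col 2: [16, 32, 0, 0] -> [0, 0, 16, 32]
col 3: [64, 64, 2, 0] -> [0, 0, 128, 2]

Answer:  16   0   0   0
  4   0   0   0
  8  16  16 128
 64   4  32   2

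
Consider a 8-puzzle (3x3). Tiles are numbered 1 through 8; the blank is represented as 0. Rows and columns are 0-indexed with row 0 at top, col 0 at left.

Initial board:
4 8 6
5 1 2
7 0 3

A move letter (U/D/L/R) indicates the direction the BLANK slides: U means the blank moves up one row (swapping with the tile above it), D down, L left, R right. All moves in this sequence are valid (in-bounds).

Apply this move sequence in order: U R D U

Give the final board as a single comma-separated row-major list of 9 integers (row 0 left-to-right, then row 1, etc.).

After move 1 (U):
4 8 6
5 0 2
7 1 3

After move 2 (R):
4 8 6
5 2 0
7 1 3

After move 3 (D):
4 8 6
5 2 3
7 1 0

After move 4 (U):
4 8 6
5 2 0
7 1 3

Answer: 4, 8, 6, 5, 2, 0, 7, 1, 3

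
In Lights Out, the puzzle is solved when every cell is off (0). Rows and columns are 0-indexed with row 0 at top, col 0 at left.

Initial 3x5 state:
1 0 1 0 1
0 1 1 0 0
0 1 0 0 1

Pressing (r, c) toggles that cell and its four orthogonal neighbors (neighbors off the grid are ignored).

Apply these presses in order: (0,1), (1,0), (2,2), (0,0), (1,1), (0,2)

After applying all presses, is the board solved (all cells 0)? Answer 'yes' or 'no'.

After press 1 at (0,1):
0 1 0 0 1
0 0 1 0 0
0 1 0 0 1

After press 2 at (1,0):
1 1 0 0 1
1 1 1 0 0
1 1 0 0 1

After press 3 at (2,2):
1 1 0 0 1
1 1 0 0 0
1 0 1 1 1

After press 4 at (0,0):
0 0 0 0 1
0 1 0 0 0
1 0 1 1 1

After press 5 at (1,1):
0 1 0 0 1
1 0 1 0 0
1 1 1 1 1

After press 6 at (0,2):
0 0 1 1 1
1 0 0 0 0
1 1 1 1 1

Lights still on: 9

Answer: no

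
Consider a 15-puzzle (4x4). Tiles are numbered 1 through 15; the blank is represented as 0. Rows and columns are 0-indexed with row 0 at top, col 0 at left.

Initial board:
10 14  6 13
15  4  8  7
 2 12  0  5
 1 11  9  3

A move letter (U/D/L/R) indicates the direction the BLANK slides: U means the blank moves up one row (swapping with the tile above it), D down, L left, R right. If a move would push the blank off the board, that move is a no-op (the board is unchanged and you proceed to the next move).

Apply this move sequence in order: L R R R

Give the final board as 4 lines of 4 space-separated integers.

After move 1 (L):
10 14  6 13
15  4  8  7
 2  0 12  5
 1 11  9  3

After move 2 (R):
10 14  6 13
15  4  8  7
 2 12  0  5
 1 11  9  3

After move 3 (R):
10 14  6 13
15  4  8  7
 2 12  5  0
 1 11  9  3

After move 4 (R):
10 14  6 13
15  4  8  7
 2 12  5  0
 1 11  9  3

Answer: 10 14  6 13
15  4  8  7
 2 12  5  0
 1 11  9  3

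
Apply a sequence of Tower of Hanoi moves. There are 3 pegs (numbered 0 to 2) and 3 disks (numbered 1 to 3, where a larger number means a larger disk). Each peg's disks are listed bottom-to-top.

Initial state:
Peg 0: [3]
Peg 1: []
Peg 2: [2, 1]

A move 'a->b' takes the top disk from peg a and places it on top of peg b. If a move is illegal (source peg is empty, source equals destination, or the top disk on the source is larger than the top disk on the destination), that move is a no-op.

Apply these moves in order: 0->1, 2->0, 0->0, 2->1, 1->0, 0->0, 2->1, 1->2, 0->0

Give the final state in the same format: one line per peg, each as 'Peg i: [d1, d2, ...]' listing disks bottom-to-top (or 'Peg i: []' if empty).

After move 1 (0->1):
Peg 0: []
Peg 1: [3]
Peg 2: [2, 1]

After move 2 (2->0):
Peg 0: [1]
Peg 1: [3]
Peg 2: [2]

After move 3 (0->0):
Peg 0: [1]
Peg 1: [3]
Peg 2: [2]

After move 4 (2->1):
Peg 0: [1]
Peg 1: [3, 2]
Peg 2: []

After move 5 (1->0):
Peg 0: [1]
Peg 1: [3, 2]
Peg 2: []

After move 6 (0->0):
Peg 0: [1]
Peg 1: [3, 2]
Peg 2: []

After move 7 (2->1):
Peg 0: [1]
Peg 1: [3, 2]
Peg 2: []

After move 8 (1->2):
Peg 0: [1]
Peg 1: [3]
Peg 2: [2]

After move 9 (0->0):
Peg 0: [1]
Peg 1: [3]
Peg 2: [2]

Answer: Peg 0: [1]
Peg 1: [3]
Peg 2: [2]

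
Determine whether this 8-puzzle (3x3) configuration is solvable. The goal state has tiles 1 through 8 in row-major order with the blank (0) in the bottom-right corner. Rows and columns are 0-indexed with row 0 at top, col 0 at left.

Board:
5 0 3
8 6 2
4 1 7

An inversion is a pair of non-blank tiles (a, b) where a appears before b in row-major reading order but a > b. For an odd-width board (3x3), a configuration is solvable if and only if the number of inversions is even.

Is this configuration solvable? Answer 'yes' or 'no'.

Inversions (pairs i<j in row-major order where tile[i] > tile[j] > 0): 16
16 is even, so the puzzle is solvable.

Answer: yes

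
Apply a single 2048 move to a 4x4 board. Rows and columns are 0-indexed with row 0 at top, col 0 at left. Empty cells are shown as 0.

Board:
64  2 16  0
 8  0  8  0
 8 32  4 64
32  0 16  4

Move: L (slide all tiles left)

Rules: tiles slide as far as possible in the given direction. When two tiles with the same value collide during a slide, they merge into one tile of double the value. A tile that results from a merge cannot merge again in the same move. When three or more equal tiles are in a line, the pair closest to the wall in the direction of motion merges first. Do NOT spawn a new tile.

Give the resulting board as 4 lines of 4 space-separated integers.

Answer: 64  2 16  0
16  0  0  0
 8 32  4 64
32 16  4  0

Derivation:
Slide left:
row 0: [64, 2, 16, 0] -> [64, 2, 16, 0]
row 1: [8, 0, 8, 0] -> [16, 0, 0, 0]
row 2: [8, 32, 4, 64] -> [8, 32, 4, 64]
row 3: [32, 0, 16, 4] -> [32, 16, 4, 0]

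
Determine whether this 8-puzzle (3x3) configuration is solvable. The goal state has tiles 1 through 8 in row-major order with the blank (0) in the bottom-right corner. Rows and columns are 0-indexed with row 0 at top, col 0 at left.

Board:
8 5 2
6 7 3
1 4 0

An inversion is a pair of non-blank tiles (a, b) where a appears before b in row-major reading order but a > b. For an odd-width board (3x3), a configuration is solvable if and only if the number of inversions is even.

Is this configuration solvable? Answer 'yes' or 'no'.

Inversions (pairs i<j in row-major order where tile[i] > tile[j] > 0): 19
19 is odd, so the puzzle is not solvable.

Answer: no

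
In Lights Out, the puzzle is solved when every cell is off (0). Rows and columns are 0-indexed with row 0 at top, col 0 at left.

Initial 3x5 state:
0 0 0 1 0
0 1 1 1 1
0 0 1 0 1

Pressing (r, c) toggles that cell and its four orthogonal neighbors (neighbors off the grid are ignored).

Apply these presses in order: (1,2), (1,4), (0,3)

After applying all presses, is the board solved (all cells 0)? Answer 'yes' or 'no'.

Answer: yes

Derivation:
After press 1 at (1,2):
0 0 1 1 0
0 0 0 0 1
0 0 0 0 1

After press 2 at (1,4):
0 0 1 1 1
0 0 0 1 0
0 0 0 0 0

After press 3 at (0,3):
0 0 0 0 0
0 0 0 0 0
0 0 0 0 0

Lights still on: 0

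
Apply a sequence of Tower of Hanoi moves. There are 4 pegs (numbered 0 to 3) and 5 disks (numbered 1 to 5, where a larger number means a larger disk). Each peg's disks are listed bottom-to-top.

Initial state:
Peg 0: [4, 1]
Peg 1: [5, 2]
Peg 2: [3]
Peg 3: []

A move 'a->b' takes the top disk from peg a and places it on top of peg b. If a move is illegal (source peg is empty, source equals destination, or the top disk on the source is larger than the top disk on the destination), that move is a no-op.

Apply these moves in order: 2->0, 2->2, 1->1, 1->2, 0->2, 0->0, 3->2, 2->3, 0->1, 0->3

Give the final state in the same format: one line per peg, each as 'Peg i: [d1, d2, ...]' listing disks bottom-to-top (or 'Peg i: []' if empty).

After move 1 (2->0):
Peg 0: [4, 1]
Peg 1: [5, 2]
Peg 2: [3]
Peg 3: []

After move 2 (2->2):
Peg 0: [4, 1]
Peg 1: [5, 2]
Peg 2: [3]
Peg 3: []

After move 3 (1->1):
Peg 0: [4, 1]
Peg 1: [5, 2]
Peg 2: [3]
Peg 3: []

After move 4 (1->2):
Peg 0: [4, 1]
Peg 1: [5]
Peg 2: [3, 2]
Peg 3: []

After move 5 (0->2):
Peg 0: [4]
Peg 1: [5]
Peg 2: [3, 2, 1]
Peg 3: []

After move 6 (0->0):
Peg 0: [4]
Peg 1: [5]
Peg 2: [3, 2, 1]
Peg 3: []

After move 7 (3->2):
Peg 0: [4]
Peg 1: [5]
Peg 2: [3, 2, 1]
Peg 3: []

After move 8 (2->3):
Peg 0: [4]
Peg 1: [5]
Peg 2: [3, 2]
Peg 3: [1]

After move 9 (0->1):
Peg 0: []
Peg 1: [5, 4]
Peg 2: [3, 2]
Peg 3: [1]

After move 10 (0->3):
Peg 0: []
Peg 1: [5, 4]
Peg 2: [3, 2]
Peg 3: [1]

Answer: Peg 0: []
Peg 1: [5, 4]
Peg 2: [3, 2]
Peg 3: [1]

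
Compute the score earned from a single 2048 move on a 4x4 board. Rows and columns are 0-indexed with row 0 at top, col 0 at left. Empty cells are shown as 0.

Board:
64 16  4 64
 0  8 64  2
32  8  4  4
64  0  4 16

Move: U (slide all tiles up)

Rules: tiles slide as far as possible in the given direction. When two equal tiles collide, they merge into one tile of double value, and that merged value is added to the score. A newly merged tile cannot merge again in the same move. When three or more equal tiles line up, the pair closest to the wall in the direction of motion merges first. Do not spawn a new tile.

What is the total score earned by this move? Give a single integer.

Slide up:
col 0: [64, 0, 32, 64] -> [64, 32, 64, 0]  score +0 (running 0)
col 1: [16, 8, 8, 0] -> [16, 16, 0, 0]  score +16 (running 16)
col 2: [4, 64, 4, 4] -> [4, 64, 8, 0]  score +8 (running 24)
col 3: [64, 2, 4, 16] -> [64, 2, 4, 16]  score +0 (running 24)
Board after move:
64 16  4 64
32 16 64  2
64  0  8  4
 0  0  0 16

Answer: 24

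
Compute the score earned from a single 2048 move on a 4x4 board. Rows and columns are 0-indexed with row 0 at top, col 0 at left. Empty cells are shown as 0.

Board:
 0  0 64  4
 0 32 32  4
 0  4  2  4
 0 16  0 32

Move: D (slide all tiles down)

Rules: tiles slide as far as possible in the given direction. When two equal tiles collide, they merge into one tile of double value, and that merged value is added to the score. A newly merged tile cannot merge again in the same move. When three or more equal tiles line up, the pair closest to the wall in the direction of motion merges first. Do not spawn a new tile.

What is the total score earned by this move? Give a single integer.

Answer: 8

Derivation:
Slide down:
col 0: [0, 0, 0, 0] -> [0, 0, 0, 0]  score +0 (running 0)
col 1: [0, 32, 4, 16] -> [0, 32, 4, 16]  score +0 (running 0)
col 2: [64, 32, 2, 0] -> [0, 64, 32, 2]  score +0 (running 0)
col 3: [4, 4, 4, 32] -> [0, 4, 8, 32]  score +8 (running 8)
Board after move:
 0  0  0  0
 0 32 64  4
 0  4 32  8
 0 16  2 32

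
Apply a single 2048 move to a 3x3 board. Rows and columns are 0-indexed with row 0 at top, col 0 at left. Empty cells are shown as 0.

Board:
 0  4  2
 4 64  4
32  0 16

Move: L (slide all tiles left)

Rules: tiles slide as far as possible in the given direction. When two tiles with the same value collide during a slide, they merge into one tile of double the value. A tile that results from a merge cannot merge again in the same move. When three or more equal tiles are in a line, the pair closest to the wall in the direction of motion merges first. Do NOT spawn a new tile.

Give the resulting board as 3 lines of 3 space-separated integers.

Slide left:
row 0: [0, 4, 2] -> [4, 2, 0]
row 1: [4, 64, 4] -> [4, 64, 4]
row 2: [32, 0, 16] -> [32, 16, 0]

Answer:  4  2  0
 4 64  4
32 16  0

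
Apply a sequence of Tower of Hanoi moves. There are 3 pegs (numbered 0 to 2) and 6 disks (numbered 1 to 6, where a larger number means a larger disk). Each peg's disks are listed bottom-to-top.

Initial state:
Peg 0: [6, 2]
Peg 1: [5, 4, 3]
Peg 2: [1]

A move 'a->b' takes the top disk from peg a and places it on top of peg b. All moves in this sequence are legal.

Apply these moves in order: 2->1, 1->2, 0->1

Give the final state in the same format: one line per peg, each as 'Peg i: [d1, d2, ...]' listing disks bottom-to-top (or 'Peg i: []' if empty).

After move 1 (2->1):
Peg 0: [6, 2]
Peg 1: [5, 4, 3, 1]
Peg 2: []

After move 2 (1->2):
Peg 0: [6, 2]
Peg 1: [5, 4, 3]
Peg 2: [1]

After move 3 (0->1):
Peg 0: [6]
Peg 1: [5, 4, 3, 2]
Peg 2: [1]

Answer: Peg 0: [6]
Peg 1: [5, 4, 3, 2]
Peg 2: [1]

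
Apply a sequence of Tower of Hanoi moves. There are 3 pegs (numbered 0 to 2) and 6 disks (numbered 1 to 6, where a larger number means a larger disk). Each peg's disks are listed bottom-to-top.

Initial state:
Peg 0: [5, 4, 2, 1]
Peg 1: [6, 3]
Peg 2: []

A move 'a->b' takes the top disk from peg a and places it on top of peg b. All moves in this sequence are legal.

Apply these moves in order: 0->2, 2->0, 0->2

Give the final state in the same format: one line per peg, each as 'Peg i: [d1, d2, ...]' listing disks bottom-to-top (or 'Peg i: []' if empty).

Answer: Peg 0: [5, 4, 2]
Peg 1: [6, 3]
Peg 2: [1]

Derivation:
After move 1 (0->2):
Peg 0: [5, 4, 2]
Peg 1: [6, 3]
Peg 2: [1]

After move 2 (2->0):
Peg 0: [5, 4, 2, 1]
Peg 1: [6, 3]
Peg 2: []

After move 3 (0->2):
Peg 0: [5, 4, 2]
Peg 1: [6, 3]
Peg 2: [1]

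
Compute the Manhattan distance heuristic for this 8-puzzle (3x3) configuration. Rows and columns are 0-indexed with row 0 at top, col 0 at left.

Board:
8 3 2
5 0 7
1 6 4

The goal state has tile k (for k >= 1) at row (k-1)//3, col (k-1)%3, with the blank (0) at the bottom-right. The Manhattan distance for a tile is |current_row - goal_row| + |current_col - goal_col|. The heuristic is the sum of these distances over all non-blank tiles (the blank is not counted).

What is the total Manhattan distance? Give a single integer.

Tile 8: (0,0)->(2,1) = 3
Tile 3: (0,1)->(0,2) = 1
Tile 2: (0,2)->(0,1) = 1
Tile 5: (1,0)->(1,1) = 1
Tile 7: (1,2)->(2,0) = 3
Tile 1: (2,0)->(0,0) = 2
Tile 6: (2,1)->(1,2) = 2
Tile 4: (2,2)->(1,0) = 3
Sum: 3 + 1 + 1 + 1 + 3 + 2 + 2 + 3 = 16

Answer: 16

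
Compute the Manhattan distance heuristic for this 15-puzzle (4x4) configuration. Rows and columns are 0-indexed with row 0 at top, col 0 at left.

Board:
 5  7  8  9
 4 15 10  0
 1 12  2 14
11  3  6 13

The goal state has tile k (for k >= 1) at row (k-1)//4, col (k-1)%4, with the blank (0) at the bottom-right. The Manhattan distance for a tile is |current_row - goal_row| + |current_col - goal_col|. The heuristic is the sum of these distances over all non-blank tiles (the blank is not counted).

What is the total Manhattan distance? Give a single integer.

Tile 5: at (0,0), goal (1,0), distance |0-1|+|0-0| = 1
Tile 7: at (0,1), goal (1,2), distance |0-1|+|1-2| = 2
Tile 8: at (0,2), goal (1,3), distance |0-1|+|2-3| = 2
Tile 9: at (0,3), goal (2,0), distance |0-2|+|3-0| = 5
Tile 4: at (1,0), goal (0,3), distance |1-0|+|0-3| = 4
Tile 15: at (1,1), goal (3,2), distance |1-3|+|1-2| = 3
Tile 10: at (1,2), goal (2,1), distance |1-2|+|2-1| = 2
Tile 1: at (2,0), goal (0,0), distance |2-0|+|0-0| = 2
Tile 12: at (2,1), goal (2,3), distance |2-2|+|1-3| = 2
Tile 2: at (2,2), goal (0,1), distance |2-0|+|2-1| = 3
Tile 14: at (2,3), goal (3,1), distance |2-3|+|3-1| = 3
Tile 11: at (3,0), goal (2,2), distance |3-2|+|0-2| = 3
Tile 3: at (3,1), goal (0,2), distance |3-0|+|1-2| = 4
Tile 6: at (3,2), goal (1,1), distance |3-1|+|2-1| = 3
Tile 13: at (3,3), goal (3,0), distance |3-3|+|3-0| = 3
Sum: 1 + 2 + 2 + 5 + 4 + 3 + 2 + 2 + 2 + 3 + 3 + 3 + 4 + 3 + 3 = 42

Answer: 42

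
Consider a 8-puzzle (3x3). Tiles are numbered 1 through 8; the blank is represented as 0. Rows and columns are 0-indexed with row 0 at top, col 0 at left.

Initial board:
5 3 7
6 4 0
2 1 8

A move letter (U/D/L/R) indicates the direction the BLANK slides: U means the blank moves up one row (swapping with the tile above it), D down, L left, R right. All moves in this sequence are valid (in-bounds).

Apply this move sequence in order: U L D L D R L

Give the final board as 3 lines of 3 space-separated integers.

Answer: 5 4 3
2 6 7
0 1 8

Derivation:
After move 1 (U):
5 3 0
6 4 7
2 1 8

After move 2 (L):
5 0 3
6 4 7
2 1 8

After move 3 (D):
5 4 3
6 0 7
2 1 8

After move 4 (L):
5 4 3
0 6 7
2 1 8

After move 5 (D):
5 4 3
2 6 7
0 1 8

After move 6 (R):
5 4 3
2 6 7
1 0 8

After move 7 (L):
5 4 3
2 6 7
0 1 8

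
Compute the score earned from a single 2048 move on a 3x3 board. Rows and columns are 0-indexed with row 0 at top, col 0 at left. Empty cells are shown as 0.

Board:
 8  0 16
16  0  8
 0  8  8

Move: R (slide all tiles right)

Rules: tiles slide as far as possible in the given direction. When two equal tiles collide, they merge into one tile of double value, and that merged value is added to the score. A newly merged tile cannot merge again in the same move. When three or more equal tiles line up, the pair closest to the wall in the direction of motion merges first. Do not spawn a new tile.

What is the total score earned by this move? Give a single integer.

Slide right:
row 0: [8, 0, 16] -> [0, 8, 16]  score +0 (running 0)
row 1: [16, 0, 8] -> [0, 16, 8]  score +0 (running 0)
row 2: [0, 8, 8] -> [0, 0, 16]  score +16 (running 16)
Board after move:
 0  8 16
 0 16  8
 0  0 16

Answer: 16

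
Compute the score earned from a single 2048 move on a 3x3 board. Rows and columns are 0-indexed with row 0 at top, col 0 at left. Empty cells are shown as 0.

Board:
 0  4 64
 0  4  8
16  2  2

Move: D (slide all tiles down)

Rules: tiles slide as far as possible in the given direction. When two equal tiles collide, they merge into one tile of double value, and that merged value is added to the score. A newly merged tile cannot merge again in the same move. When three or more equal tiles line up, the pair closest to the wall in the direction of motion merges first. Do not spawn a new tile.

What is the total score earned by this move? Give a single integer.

Answer: 8

Derivation:
Slide down:
col 0: [0, 0, 16] -> [0, 0, 16]  score +0 (running 0)
col 1: [4, 4, 2] -> [0, 8, 2]  score +8 (running 8)
col 2: [64, 8, 2] -> [64, 8, 2]  score +0 (running 8)
Board after move:
 0  0 64
 0  8  8
16  2  2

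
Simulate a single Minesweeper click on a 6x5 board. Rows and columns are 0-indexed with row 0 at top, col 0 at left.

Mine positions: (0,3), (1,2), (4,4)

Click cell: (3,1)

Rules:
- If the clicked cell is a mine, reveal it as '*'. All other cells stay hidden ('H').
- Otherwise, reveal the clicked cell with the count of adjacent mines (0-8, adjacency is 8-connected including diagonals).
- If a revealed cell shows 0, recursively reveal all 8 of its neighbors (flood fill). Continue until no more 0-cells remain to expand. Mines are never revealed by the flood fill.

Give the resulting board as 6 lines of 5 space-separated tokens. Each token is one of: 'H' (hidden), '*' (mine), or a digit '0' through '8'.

0 1 H H H
0 1 H H H
0 1 1 1 H
0 0 0 1 H
0 0 0 1 H
0 0 0 1 H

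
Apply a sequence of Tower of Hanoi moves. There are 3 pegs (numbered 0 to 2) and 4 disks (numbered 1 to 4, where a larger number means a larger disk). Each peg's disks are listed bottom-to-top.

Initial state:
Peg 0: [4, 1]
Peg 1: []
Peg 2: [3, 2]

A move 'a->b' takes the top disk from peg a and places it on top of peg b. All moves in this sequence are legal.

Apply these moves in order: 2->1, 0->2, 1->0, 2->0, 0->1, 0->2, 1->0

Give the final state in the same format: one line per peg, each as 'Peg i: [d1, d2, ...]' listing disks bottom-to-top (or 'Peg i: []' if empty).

After move 1 (2->1):
Peg 0: [4, 1]
Peg 1: [2]
Peg 2: [3]

After move 2 (0->2):
Peg 0: [4]
Peg 1: [2]
Peg 2: [3, 1]

After move 3 (1->0):
Peg 0: [4, 2]
Peg 1: []
Peg 2: [3, 1]

After move 4 (2->0):
Peg 0: [4, 2, 1]
Peg 1: []
Peg 2: [3]

After move 5 (0->1):
Peg 0: [4, 2]
Peg 1: [1]
Peg 2: [3]

After move 6 (0->2):
Peg 0: [4]
Peg 1: [1]
Peg 2: [3, 2]

After move 7 (1->0):
Peg 0: [4, 1]
Peg 1: []
Peg 2: [3, 2]

Answer: Peg 0: [4, 1]
Peg 1: []
Peg 2: [3, 2]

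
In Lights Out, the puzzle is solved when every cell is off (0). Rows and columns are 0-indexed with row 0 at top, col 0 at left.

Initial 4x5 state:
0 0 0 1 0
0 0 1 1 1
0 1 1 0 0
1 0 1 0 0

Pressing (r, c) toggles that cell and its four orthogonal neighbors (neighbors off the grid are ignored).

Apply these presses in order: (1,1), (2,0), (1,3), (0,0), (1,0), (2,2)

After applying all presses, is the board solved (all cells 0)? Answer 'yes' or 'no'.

Answer: yes

Derivation:
After press 1 at (1,1):
0 1 0 1 0
1 1 0 1 1
0 0 1 0 0
1 0 1 0 0

After press 2 at (2,0):
0 1 0 1 0
0 1 0 1 1
1 1 1 0 0
0 0 1 0 0

After press 3 at (1,3):
0 1 0 0 0
0 1 1 0 0
1 1 1 1 0
0 0 1 0 0

After press 4 at (0,0):
1 0 0 0 0
1 1 1 0 0
1 1 1 1 0
0 0 1 0 0

After press 5 at (1,0):
0 0 0 0 0
0 0 1 0 0
0 1 1 1 0
0 0 1 0 0

After press 6 at (2,2):
0 0 0 0 0
0 0 0 0 0
0 0 0 0 0
0 0 0 0 0

Lights still on: 0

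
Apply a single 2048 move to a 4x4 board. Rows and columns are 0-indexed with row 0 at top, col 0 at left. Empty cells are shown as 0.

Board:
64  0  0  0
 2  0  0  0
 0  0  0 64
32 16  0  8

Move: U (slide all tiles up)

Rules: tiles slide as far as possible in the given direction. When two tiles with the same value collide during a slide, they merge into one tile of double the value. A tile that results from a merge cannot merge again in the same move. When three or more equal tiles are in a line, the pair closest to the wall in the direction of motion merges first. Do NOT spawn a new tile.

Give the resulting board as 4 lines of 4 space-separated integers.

Slide up:
col 0: [64, 2, 0, 32] -> [64, 2, 32, 0]
col 1: [0, 0, 0, 16] -> [16, 0, 0, 0]
col 2: [0, 0, 0, 0] -> [0, 0, 0, 0]
col 3: [0, 0, 64, 8] -> [64, 8, 0, 0]

Answer: 64 16  0 64
 2  0  0  8
32  0  0  0
 0  0  0  0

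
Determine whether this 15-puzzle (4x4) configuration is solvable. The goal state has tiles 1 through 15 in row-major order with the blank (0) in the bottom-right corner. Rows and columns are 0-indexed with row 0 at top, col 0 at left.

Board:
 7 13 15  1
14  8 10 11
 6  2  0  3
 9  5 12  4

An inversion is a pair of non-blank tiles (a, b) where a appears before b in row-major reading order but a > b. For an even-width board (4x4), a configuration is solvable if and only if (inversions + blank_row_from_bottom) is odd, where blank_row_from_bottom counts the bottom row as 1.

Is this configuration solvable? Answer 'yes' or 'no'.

Inversions: 64
Blank is in row 2 (0-indexed from top), which is row 2 counting from the bottom (bottom = 1).
64 + 2 = 66, which is even, so the puzzle is not solvable.

Answer: no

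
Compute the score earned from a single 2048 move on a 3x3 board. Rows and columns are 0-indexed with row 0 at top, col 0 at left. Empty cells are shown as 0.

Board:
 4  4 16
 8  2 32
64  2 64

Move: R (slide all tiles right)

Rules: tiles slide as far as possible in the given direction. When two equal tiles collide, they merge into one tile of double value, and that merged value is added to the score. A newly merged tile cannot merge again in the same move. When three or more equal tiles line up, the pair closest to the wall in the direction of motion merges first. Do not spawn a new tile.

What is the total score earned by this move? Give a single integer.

Slide right:
row 0: [4, 4, 16] -> [0, 8, 16]  score +8 (running 8)
row 1: [8, 2, 32] -> [8, 2, 32]  score +0 (running 8)
row 2: [64, 2, 64] -> [64, 2, 64]  score +0 (running 8)
Board after move:
 0  8 16
 8  2 32
64  2 64

Answer: 8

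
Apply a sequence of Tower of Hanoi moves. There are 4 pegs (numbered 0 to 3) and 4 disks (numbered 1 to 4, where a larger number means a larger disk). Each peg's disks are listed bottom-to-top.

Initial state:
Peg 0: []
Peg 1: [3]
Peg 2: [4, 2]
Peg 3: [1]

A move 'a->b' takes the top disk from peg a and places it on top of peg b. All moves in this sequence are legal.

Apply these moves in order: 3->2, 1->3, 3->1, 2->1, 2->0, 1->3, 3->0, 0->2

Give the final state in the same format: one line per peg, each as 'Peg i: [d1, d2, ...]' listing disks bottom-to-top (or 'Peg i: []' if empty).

Answer: Peg 0: [2]
Peg 1: [3]
Peg 2: [4, 1]
Peg 3: []

Derivation:
After move 1 (3->2):
Peg 0: []
Peg 1: [3]
Peg 2: [4, 2, 1]
Peg 3: []

After move 2 (1->3):
Peg 0: []
Peg 1: []
Peg 2: [4, 2, 1]
Peg 3: [3]

After move 3 (3->1):
Peg 0: []
Peg 1: [3]
Peg 2: [4, 2, 1]
Peg 3: []

After move 4 (2->1):
Peg 0: []
Peg 1: [3, 1]
Peg 2: [4, 2]
Peg 3: []

After move 5 (2->0):
Peg 0: [2]
Peg 1: [3, 1]
Peg 2: [4]
Peg 3: []

After move 6 (1->3):
Peg 0: [2]
Peg 1: [3]
Peg 2: [4]
Peg 3: [1]

After move 7 (3->0):
Peg 0: [2, 1]
Peg 1: [3]
Peg 2: [4]
Peg 3: []

After move 8 (0->2):
Peg 0: [2]
Peg 1: [3]
Peg 2: [4, 1]
Peg 3: []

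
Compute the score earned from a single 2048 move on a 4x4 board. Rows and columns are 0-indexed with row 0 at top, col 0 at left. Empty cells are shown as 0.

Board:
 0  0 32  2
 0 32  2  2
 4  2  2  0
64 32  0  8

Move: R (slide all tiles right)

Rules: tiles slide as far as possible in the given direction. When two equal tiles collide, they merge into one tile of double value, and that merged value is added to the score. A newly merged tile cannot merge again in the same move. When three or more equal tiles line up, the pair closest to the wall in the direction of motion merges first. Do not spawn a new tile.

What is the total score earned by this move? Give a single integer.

Slide right:
row 0: [0, 0, 32, 2] -> [0, 0, 32, 2]  score +0 (running 0)
row 1: [0, 32, 2, 2] -> [0, 0, 32, 4]  score +4 (running 4)
row 2: [4, 2, 2, 0] -> [0, 0, 4, 4]  score +4 (running 8)
row 3: [64, 32, 0, 8] -> [0, 64, 32, 8]  score +0 (running 8)
Board after move:
 0  0 32  2
 0  0 32  4
 0  0  4  4
 0 64 32  8

Answer: 8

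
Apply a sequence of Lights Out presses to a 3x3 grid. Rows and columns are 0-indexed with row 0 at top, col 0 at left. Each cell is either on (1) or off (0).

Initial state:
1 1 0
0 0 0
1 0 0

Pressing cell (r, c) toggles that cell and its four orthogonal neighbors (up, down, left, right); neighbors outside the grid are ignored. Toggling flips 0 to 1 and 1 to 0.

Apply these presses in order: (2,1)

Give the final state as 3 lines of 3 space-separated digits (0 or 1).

Answer: 1 1 0
0 1 0
0 1 1

Derivation:
After press 1 at (2,1):
1 1 0
0 1 0
0 1 1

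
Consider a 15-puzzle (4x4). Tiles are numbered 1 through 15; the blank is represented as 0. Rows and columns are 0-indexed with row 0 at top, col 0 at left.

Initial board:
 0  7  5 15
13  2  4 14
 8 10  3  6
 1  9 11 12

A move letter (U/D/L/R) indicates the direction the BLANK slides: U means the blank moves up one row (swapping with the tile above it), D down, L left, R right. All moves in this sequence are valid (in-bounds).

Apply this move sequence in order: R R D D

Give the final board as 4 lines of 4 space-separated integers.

After move 1 (R):
 7  0  5 15
13  2  4 14
 8 10  3  6
 1  9 11 12

After move 2 (R):
 7  5  0 15
13  2  4 14
 8 10  3  6
 1  9 11 12

After move 3 (D):
 7  5  4 15
13  2  0 14
 8 10  3  6
 1  9 11 12

After move 4 (D):
 7  5  4 15
13  2  3 14
 8 10  0  6
 1  9 11 12

Answer:  7  5  4 15
13  2  3 14
 8 10  0  6
 1  9 11 12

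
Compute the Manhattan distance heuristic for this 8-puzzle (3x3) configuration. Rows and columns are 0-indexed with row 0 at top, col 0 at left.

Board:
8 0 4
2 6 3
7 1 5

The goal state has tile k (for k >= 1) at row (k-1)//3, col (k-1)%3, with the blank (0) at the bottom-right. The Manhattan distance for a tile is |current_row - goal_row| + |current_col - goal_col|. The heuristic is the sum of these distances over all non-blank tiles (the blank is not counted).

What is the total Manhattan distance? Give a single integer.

Tile 8: (0,0)->(2,1) = 3
Tile 4: (0,2)->(1,0) = 3
Tile 2: (1,0)->(0,1) = 2
Tile 6: (1,1)->(1,2) = 1
Tile 3: (1,2)->(0,2) = 1
Tile 7: (2,0)->(2,0) = 0
Tile 1: (2,1)->(0,0) = 3
Tile 5: (2,2)->(1,1) = 2
Sum: 3 + 3 + 2 + 1 + 1 + 0 + 3 + 2 = 15

Answer: 15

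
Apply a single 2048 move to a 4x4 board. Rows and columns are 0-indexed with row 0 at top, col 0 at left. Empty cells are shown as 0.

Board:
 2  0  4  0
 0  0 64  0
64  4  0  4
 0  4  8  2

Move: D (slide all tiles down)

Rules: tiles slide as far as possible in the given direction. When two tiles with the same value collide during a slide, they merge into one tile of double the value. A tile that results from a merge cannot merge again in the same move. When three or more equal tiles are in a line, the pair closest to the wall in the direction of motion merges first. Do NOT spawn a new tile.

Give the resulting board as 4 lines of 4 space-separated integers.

Answer:  0  0  0  0
 0  0  4  0
 2  0 64  4
64  8  8  2

Derivation:
Slide down:
col 0: [2, 0, 64, 0] -> [0, 0, 2, 64]
col 1: [0, 0, 4, 4] -> [0, 0, 0, 8]
col 2: [4, 64, 0, 8] -> [0, 4, 64, 8]
col 3: [0, 0, 4, 2] -> [0, 0, 4, 2]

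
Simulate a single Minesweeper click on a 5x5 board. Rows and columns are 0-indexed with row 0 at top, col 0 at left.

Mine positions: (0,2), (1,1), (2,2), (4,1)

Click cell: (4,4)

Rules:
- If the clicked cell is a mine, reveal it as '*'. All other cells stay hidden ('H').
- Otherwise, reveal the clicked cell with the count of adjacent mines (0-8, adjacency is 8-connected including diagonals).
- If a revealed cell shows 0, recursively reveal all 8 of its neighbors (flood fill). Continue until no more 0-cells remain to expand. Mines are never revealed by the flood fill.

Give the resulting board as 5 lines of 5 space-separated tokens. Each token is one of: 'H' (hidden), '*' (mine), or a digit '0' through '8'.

H H H 1 0
H H H 2 0
H H H 1 0
H H 2 1 0
H H 1 0 0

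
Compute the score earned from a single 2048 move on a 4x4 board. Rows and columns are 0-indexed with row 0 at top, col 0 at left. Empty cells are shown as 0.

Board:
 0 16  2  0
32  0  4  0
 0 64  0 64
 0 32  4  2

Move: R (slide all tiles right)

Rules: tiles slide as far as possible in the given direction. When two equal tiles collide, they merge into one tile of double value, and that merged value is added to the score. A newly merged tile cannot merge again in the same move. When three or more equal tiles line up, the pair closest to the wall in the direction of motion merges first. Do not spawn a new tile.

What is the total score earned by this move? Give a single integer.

Slide right:
row 0: [0, 16, 2, 0] -> [0, 0, 16, 2]  score +0 (running 0)
row 1: [32, 0, 4, 0] -> [0, 0, 32, 4]  score +0 (running 0)
row 2: [0, 64, 0, 64] -> [0, 0, 0, 128]  score +128 (running 128)
row 3: [0, 32, 4, 2] -> [0, 32, 4, 2]  score +0 (running 128)
Board after move:
  0   0  16   2
  0   0  32   4
  0   0   0 128
  0  32   4   2

Answer: 128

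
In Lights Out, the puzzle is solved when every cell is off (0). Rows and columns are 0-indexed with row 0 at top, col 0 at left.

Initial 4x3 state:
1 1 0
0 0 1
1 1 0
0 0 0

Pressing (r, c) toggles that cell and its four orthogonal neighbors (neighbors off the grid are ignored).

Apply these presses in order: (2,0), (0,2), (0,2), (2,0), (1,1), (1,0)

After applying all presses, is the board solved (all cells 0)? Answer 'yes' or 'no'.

Answer: yes

Derivation:
After press 1 at (2,0):
1 1 0
1 0 1
0 0 0
1 0 0

After press 2 at (0,2):
1 0 1
1 0 0
0 0 0
1 0 0

After press 3 at (0,2):
1 1 0
1 0 1
0 0 0
1 0 0

After press 4 at (2,0):
1 1 0
0 0 1
1 1 0
0 0 0

After press 5 at (1,1):
1 0 0
1 1 0
1 0 0
0 0 0

After press 6 at (1,0):
0 0 0
0 0 0
0 0 0
0 0 0

Lights still on: 0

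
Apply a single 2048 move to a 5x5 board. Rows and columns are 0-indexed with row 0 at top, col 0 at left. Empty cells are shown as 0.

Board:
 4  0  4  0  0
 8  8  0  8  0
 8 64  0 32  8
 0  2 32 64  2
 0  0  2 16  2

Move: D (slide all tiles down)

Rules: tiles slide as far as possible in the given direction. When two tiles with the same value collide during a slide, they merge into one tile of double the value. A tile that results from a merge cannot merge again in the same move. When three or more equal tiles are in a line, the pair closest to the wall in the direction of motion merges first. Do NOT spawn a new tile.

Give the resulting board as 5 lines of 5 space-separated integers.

Answer:  0  0  0  0  0
 0  0  0  8  0
 0  8  4 32  0
 4 64 32 64  8
16  2  2 16  4

Derivation:
Slide down:
col 0: [4, 8, 8, 0, 0] -> [0, 0, 0, 4, 16]
col 1: [0, 8, 64, 2, 0] -> [0, 0, 8, 64, 2]
col 2: [4, 0, 0, 32, 2] -> [0, 0, 4, 32, 2]
col 3: [0, 8, 32, 64, 16] -> [0, 8, 32, 64, 16]
col 4: [0, 0, 8, 2, 2] -> [0, 0, 0, 8, 4]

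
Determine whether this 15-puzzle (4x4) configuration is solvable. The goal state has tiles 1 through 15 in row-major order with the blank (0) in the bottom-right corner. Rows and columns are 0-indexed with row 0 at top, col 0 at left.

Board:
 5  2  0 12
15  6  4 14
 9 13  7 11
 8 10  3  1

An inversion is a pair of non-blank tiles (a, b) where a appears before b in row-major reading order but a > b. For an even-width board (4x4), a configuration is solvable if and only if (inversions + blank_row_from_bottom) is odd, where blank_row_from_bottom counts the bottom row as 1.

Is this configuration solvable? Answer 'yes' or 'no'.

Answer: yes

Derivation:
Inversions: 59
Blank is in row 0 (0-indexed from top), which is row 4 counting from the bottom (bottom = 1).
59 + 4 = 63, which is odd, so the puzzle is solvable.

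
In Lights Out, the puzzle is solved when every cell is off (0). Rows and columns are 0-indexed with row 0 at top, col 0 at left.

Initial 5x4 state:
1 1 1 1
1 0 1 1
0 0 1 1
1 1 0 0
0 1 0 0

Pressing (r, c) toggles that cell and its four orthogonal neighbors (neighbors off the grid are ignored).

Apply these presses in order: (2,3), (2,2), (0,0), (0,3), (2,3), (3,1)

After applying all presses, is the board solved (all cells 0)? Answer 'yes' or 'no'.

Answer: yes

Derivation:
After press 1 at (2,3):
1 1 1 1
1 0 1 0
0 0 0 0
1 1 0 1
0 1 0 0

After press 2 at (2,2):
1 1 1 1
1 0 0 0
0 1 1 1
1 1 1 1
0 1 0 0

After press 3 at (0,0):
0 0 1 1
0 0 0 0
0 1 1 1
1 1 1 1
0 1 0 0

After press 4 at (0,3):
0 0 0 0
0 0 0 1
0 1 1 1
1 1 1 1
0 1 0 0

After press 5 at (2,3):
0 0 0 0
0 0 0 0
0 1 0 0
1 1 1 0
0 1 0 0

After press 6 at (3,1):
0 0 0 0
0 0 0 0
0 0 0 0
0 0 0 0
0 0 0 0

Lights still on: 0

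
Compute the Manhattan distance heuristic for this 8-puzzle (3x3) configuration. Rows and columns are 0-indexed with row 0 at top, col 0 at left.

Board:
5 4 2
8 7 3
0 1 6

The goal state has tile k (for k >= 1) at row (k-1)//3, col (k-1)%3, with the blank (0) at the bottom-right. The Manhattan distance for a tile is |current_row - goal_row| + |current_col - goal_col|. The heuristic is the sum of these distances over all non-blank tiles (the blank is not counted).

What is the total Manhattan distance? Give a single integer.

Answer: 14

Derivation:
Tile 5: (0,0)->(1,1) = 2
Tile 4: (0,1)->(1,0) = 2
Tile 2: (0,2)->(0,1) = 1
Tile 8: (1,0)->(2,1) = 2
Tile 7: (1,1)->(2,0) = 2
Tile 3: (1,2)->(0,2) = 1
Tile 1: (2,1)->(0,0) = 3
Tile 6: (2,2)->(1,2) = 1
Sum: 2 + 2 + 1 + 2 + 2 + 1 + 3 + 1 = 14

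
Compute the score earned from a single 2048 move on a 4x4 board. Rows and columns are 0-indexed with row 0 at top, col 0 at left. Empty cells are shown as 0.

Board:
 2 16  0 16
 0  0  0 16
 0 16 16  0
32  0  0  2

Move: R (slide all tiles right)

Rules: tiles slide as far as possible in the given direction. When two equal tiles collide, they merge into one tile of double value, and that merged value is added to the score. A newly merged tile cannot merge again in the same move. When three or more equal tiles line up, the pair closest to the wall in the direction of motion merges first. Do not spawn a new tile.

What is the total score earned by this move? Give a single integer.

Slide right:
row 0: [2, 16, 0, 16] -> [0, 0, 2, 32]  score +32 (running 32)
row 1: [0, 0, 0, 16] -> [0, 0, 0, 16]  score +0 (running 32)
row 2: [0, 16, 16, 0] -> [0, 0, 0, 32]  score +32 (running 64)
row 3: [32, 0, 0, 2] -> [0, 0, 32, 2]  score +0 (running 64)
Board after move:
 0  0  2 32
 0  0  0 16
 0  0  0 32
 0  0 32  2

Answer: 64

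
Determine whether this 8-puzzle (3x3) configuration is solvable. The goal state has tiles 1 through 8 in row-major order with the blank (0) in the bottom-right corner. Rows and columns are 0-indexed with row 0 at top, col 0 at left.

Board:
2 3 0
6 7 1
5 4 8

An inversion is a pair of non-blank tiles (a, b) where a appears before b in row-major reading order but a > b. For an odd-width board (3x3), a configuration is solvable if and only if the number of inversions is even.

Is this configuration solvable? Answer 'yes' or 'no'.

Inversions (pairs i<j in row-major order where tile[i] > tile[j] > 0): 9
9 is odd, so the puzzle is not solvable.

Answer: no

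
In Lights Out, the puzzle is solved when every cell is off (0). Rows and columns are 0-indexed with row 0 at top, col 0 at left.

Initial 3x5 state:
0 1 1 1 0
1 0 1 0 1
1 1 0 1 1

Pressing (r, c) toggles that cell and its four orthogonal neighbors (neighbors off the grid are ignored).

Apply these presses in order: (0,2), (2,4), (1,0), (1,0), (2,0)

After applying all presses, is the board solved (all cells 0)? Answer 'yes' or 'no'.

Answer: yes

Derivation:
After press 1 at (0,2):
0 0 0 0 0
1 0 0 0 1
1 1 0 1 1

After press 2 at (2,4):
0 0 0 0 0
1 0 0 0 0
1 1 0 0 0

After press 3 at (1,0):
1 0 0 0 0
0 1 0 0 0
0 1 0 0 0

After press 4 at (1,0):
0 0 0 0 0
1 0 0 0 0
1 1 0 0 0

After press 5 at (2,0):
0 0 0 0 0
0 0 0 0 0
0 0 0 0 0

Lights still on: 0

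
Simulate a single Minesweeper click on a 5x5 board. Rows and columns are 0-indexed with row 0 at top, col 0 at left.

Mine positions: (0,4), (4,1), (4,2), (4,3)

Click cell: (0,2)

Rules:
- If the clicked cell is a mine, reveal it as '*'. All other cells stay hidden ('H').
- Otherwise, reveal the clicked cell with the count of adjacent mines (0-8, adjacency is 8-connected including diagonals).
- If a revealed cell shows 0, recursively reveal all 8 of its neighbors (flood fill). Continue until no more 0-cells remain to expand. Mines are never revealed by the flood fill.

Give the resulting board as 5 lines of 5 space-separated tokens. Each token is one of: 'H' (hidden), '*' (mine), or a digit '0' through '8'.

0 0 0 1 H
0 0 0 1 1
0 0 0 0 0
1 2 3 2 1
H H H H H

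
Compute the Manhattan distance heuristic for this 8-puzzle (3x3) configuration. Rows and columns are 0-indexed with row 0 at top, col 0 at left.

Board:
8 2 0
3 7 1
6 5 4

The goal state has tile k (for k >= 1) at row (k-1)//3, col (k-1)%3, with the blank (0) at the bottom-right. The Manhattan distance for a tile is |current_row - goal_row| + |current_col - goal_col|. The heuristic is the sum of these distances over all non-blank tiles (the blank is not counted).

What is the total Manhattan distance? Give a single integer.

Answer: 18

Derivation:
Tile 8: (0,0)->(2,1) = 3
Tile 2: (0,1)->(0,1) = 0
Tile 3: (1,0)->(0,2) = 3
Tile 7: (1,1)->(2,0) = 2
Tile 1: (1,2)->(0,0) = 3
Tile 6: (2,0)->(1,2) = 3
Tile 5: (2,1)->(1,1) = 1
Tile 4: (2,2)->(1,0) = 3
Sum: 3 + 0 + 3 + 2 + 3 + 3 + 1 + 3 = 18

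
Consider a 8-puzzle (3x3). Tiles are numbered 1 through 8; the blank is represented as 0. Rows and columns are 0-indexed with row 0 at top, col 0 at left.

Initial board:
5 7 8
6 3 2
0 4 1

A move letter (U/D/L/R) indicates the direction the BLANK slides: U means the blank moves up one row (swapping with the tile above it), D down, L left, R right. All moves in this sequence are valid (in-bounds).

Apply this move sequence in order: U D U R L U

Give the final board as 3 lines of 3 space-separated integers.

After move 1 (U):
5 7 8
0 3 2
6 4 1

After move 2 (D):
5 7 8
6 3 2
0 4 1

After move 3 (U):
5 7 8
0 3 2
6 4 1

After move 4 (R):
5 7 8
3 0 2
6 4 1

After move 5 (L):
5 7 8
0 3 2
6 4 1

After move 6 (U):
0 7 8
5 3 2
6 4 1

Answer: 0 7 8
5 3 2
6 4 1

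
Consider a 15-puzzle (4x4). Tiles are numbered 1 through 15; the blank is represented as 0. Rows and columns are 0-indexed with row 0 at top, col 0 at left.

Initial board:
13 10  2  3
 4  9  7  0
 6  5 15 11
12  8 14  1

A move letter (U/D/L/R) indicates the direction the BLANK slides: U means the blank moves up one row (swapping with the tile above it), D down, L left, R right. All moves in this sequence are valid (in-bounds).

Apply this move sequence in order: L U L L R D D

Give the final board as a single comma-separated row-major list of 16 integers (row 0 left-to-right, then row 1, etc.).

Answer: 13, 9, 10, 3, 4, 5, 2, 7, 6, 0, 15, 11, 12, 8, 14, 1

Derivation:
After move 1 (L):
13 10  2  3
 4  9  0  7
 6  5 15 11
12  8 14  1

After move 2 (U):
13 10  0  3
 4  9  2  7
 6  5 15 11
12  8 14  1

After move 3 (L):
13  0 10  3
 4  9  2  7
 6  5 15 11
12  8 14  1

After move 4 (L):
 0 13 10  3
 4  9  2  7
 6  5 15 11
12  8 14  1

After move 5 (R):
13  0 10  3
 4  9  2  7
 6  5 15 11
12  8 14  1

After move 6 (D):
13  9 10  3
 4  0  2  7
 6  5 15 11
12  8 14  1

After move 7 (D):
13  9 10  3
 4  5  2  7
 6  0 15 11
12  8 14  1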